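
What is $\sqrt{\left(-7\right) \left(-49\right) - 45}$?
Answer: $\sqrt{298} \approx 17.263$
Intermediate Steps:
$\sqrt{\left(-7\right) \left(-49\right) - 45} = \sqrt{343 - 45} = \sqrt{298}$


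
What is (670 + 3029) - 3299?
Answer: 400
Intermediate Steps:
(670 + 3029) - 3299 = 3699 - 3299 = 400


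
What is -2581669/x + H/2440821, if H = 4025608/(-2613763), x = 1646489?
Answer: -16470351651627447299/10504151348376155847 ≈ -1.5680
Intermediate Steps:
H = -4025608/2613763 (H = 4025608*(-1/2613763) = -4025608/2613763 ≈ -1.5402)
-2581669/x + H/2440821 = -2581669/1646489 - 4025608/2613763/2440821 = -2581669*1/1646489 - 4025608/2613763*1/2440821 = -2581669/1646489 - 4025608/6379727619423 = -16470351651627447299/10504151348376155847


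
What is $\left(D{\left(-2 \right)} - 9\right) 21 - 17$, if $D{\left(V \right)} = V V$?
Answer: $-122$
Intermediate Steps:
$D{\left(V \right)} = V^{2}$
$\left(D{\left(-2 \right)} - 9\right) 21 - 17 = \left(\left(-2\right)^{2} - 9\right) 21 - 17 = \left(4 - 9\right) 21 - 17 = \left(-5\right) 21 - 17 = -105 - 17 = -122$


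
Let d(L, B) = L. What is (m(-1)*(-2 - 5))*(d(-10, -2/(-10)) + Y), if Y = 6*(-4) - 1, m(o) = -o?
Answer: 245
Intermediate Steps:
Y = -25 (Y = -24 - 1 = -25)
(m(-1)*(-2 - 5))*(d(-10, -2/(-10)) + Y) = ((-1*(-1))*(-2 - 5))*(-10 - 25) = (1*(-7))*(-35) = -7*(-35) = 245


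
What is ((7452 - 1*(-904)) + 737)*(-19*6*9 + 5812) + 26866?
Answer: 43545964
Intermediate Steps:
((7452 - 1*(-904)) + 737)*(-19*6*9 + 5812) + 26866 = ((7452 + 904) + 737)*(-114*9 + 5812) + 26866 = (8356 + 737)*(-1*1026 + 5812) + 26866 = 9093*(-1026 + 5812) + 26866 = 9093*4786 + 26866 = 43519098 + 26866 = 43545964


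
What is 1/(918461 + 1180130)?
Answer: 1/2098591 ≈ 4.7651e-7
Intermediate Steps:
1/(918461 + 1180130) = 1/2098591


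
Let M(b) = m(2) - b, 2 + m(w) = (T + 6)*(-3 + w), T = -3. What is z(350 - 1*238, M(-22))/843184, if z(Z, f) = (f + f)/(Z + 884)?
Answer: 17/419905632 ≈ 4.0485e-8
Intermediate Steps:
m(w) = -11 + 3*w (m(w) = -2 + (-3 + 6)*(-3 + w) = -2 + 3*(-3 + w) = -2 + (-9 + 3*w) = -11 + 3*w)
M(b) = -5 - b (M(b) = (-11 + 3*2) - b = (-11 + 6) - b = -5 - b)
z(Z, f) = 2*f/(884 + Z) (z(Z, f) = (2*f)/(884 + Z) = 2*f/(884 + Z))
z(350 - 1*238, M(-22))/843184 = (2*(-5 - 1*(-22))/(884 + (350 - 1*238)))/843184 = (2*(-5 + 22)/(884 + (350 - 238)))*(1/843184) = (2*17/(884 + 112))*(1/843184) = (2*17/996)*(1/843184) = (2*17*(1/996))*(1/843184) = (17/498)*(1/843184) = 17/419905632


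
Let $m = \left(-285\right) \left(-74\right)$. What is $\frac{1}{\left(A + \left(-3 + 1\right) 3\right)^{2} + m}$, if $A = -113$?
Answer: $\frac{1}{35251} \approx 2.8368 \cdot 10^{-5}$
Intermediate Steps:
$m = 21090$
$\frac{1}{\left(A + \left(-3 + 1\right) 3\right)^{2} + m} = \frac{1}{\left(-113 + \left(-3 + 1\right) 3\right)^{2} + 21090} = \frac{1}{\left(-113 - 6\right)^{2} + 21090} = \frac{1}{\left(-119\right)^{2} + 21090} = \frac{1}{14161 + 21090} = \frac{1}{35251}$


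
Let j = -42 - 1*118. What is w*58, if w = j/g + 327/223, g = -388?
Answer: 2357062/21631 ≈ 108.97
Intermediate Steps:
j = -160 (j = -42 - 118 = -160)
w = 40639/21631 (w = -160/(-388) + 327/223 = -160*(-1/388) + 327*(1/223) = 40/97 + 327/223 = 40639/21631 ≈ 1.8787)
w*58 = (40639/21631)*58 = 2357062/21631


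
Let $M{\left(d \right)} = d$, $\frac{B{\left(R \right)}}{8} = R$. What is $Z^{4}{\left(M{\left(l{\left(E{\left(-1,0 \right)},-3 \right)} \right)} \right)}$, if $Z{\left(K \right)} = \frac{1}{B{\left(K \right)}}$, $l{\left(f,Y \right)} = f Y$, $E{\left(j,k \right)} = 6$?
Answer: $\frac{1}{429981696} \approx 2.3257 \cdot 10^{-9}$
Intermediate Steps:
$B{\left(R \right)} = 8 R$
$l{\left(f,Y \right)} = Y f$
$Z{\left(K \right)} = \frac{1}{8 K}$
$Z^{4}{\left(M{\left(l{\left(E{\left(-1,0 \right)},-3 \right)} \right)} \right)} = \left(\frac{1}{8 \left(\left(-3\right) 6\right)}\right)^{4} = \left(\frac{1}{8 \left(-18\right)}\right)^{4} = \left(\frac{1}{8} \left(- \frac{1}{18}\right)\right)^{4} = \left(- \frac{1}{144}\right)^{4} = \frac{1}{429981696}$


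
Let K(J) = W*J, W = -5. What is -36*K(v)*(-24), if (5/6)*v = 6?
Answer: -31104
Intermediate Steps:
v = 36/5 (v = (6/5)*6 = 36/5 ≈ 7.2000)
K(J) = -5*J
-36*K(v)*(-24) = -(-180)*36/5*(-24) = -36*(-36)*(-24) = 1296*(-24) = -31104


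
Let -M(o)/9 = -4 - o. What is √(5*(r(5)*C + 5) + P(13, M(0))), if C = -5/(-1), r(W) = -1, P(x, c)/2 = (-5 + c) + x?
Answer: 2*√22 ≈ 9.3808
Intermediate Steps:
M(o) = 36 + 9*o (M(o) = -9*(-4 - o) = 36 + 9*o)
P(x, c) = -10 + 2*c + 2*x (P(x, c) = 2*((-5 + c) + x) = 2*(-5 + c + x) = -10 + 2*c + 2*x)
C = 5 (C = -5*(-1) = 5)
√(5*(r(5)*C + 5) + P(13, M(0))) = √(5*(-1*5 + 5) + (-10 + 2*(36 + 9*0) + 2*13)) = √(5*(-5 + 5) + (-10 + 2*(36 + 0) + 26)) = √(5*0 + (-10 + 2*36 + 26)) = √(0 + (-10 + 72 + 26)) = √(0 + 88) = √88 = 2*√22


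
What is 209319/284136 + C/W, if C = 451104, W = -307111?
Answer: -21296906245/29087097032 ≈ -0.73218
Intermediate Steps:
209319/284136 + C/W = 209319/284136 + 451104/(-307111) = 209319*(1/284136) + 451104*(-1/307111) = 69773/94712 - 451104/307111 = -21296906245/29087097032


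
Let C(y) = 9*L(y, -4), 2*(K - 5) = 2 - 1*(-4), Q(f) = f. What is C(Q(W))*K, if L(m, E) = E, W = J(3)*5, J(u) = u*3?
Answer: -288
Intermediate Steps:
J(u) = 3*u
W = 45 (W = (3*3)*5 = 9*5 = 45)
K = 8 (K = 5 + (2 - 1*(-4))/2 = 5 + (2 + 4)/2 = 5 + (½)*6 = 5 + 3 = 8)
C(y) = -36 (C(y) = 9*(-4) = -36)
C(Q(W))*K = -36*8 = -288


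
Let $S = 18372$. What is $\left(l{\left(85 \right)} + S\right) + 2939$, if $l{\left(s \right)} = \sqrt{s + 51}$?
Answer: $21311 + 2 \sqrt{34} \approx 21323.0$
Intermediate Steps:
$l{\left(s \right)} = \sqrt{51 + s}$
$\left(l{\left(85 \right)} + S\right) + 2939 = \left(\sqrt{51 + 85} + 18372\right) + 2939 = \left(\sqrt{136} + 18372\right) + 2939 = \left(2 \sqrt{34} + 18372\right) + 2939 = \left(18372 + 2 \sqrt{34}\right) + 2939 = 21311 + 2 \sqrt{34}$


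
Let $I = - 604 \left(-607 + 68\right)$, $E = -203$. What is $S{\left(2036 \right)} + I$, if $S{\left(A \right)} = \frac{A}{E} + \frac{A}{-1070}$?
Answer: $\frac{35355713466}{108605} \approx 3.2554 \cdot 10^{5}$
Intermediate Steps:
$I = 325556$ ($I = \left(-604\right) \left(-539\right) = 325556$)
$S{\left(A \right)} = - \frac{1273 A}{217210}$ ($S{\left(A \right)} = \frac{A}{-203} + \frac{A}{-1070} = A \left(- \frac{1}{203}\right) + A \left(- \frac{1}{1070}\right) = - \frac{A}{203} - \frac{A}{1070} = - \frac{1273 A}{217210}$)
$S{\left(2036 \right)} + I = \left(- \frac{1273}{217210}\right) 2036 + 325556 = - \frac{1295914}{108605} + 325556 = \frac{35355713466}{108605}$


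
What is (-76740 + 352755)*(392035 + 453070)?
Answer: 233261656575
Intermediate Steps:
(-76740 + 352755)*(392035 + 453070) = 276015*845105 = 233261656575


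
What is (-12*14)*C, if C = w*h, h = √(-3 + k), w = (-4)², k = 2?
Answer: -2688*I ≈ -2688.0*I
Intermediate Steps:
w = 16
h = I (h = √(-3 + 2) = √(-1) = I ≈ 1.0*I)
C = 16*I ≈ 16.0*I
(-12*14)*C = (-12*14)*(16*I) = -2688*I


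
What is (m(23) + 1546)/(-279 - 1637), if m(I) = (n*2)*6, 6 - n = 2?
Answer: -797/958 ≈ -0.83194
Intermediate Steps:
n = 4 (n = 6 - 1*2 = 6 - 2 = 4)
m(I) = 48 (m(I) = (4*2)*6 = 8*6 = 48)
(m(23) + 1546)/(-279 - 1637) = (48 + 1546)/(-279 - 1637) = 1594/(-1916) = 1594*(-1/1916) = -797/958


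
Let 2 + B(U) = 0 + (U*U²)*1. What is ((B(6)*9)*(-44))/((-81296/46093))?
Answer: 488263149/10162 ≈ 48048.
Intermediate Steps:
B(U) = -2 + U³ (B(U) = -2 + (0 + (U*U²)*1) = -2 + (0 + U³*1) = -2 + (0 + U³) = -2 + U³)
((B(6)*9)*(-44))/((-81296/46093)) = (((-2 + 6³)*9)*(-44))/((-81296/46093)) = (((-2 + 216)*9)*(-44))/((-81296*1/46093)) = ((214*9)*(-44))/(-81296/46093) = (1926*(-44))*(-46093/81296) = -84744*(-46093/81296) = 488263149/10162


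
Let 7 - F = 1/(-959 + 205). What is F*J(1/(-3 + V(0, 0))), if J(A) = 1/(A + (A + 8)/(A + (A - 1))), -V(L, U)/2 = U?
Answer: -79185/55796 ≈ -1.4192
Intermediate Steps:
V(L, U) = -2*U
F = 5279/754 (F = 7 - 1/(-959 + 205) = 7 - 1/(-754) = 7 - 1*(-1/754) = 7 + 1/754 = 5279/754 ≈ 7.0013)
J(A) = 1/(A + (8 + A)/(-1 + 2*A)) (J(A) = 1/(A + (8 + A)/(A + (-1 + A))) = 1/(A + (8 + A)/(-1 + 2*A)))
F*J(1/(-3 + V(0, 0))) = 5279*((-½ + 1/(-3 - 2*0))/(4 + (1/(-3 - 2*0))²))/754 = 5279*((-½ + 1/(-3 + 0))/(4 + (1/(-3 + 0))²))/754 = 5279*((-½ + 1/(-3))/(4 + (1/(-3))²))/754 = 5279*((-½ - ⅓)/(4 + (-⅓)²))/754 = 5279*(-⅚/(4 + ⅑))/754 = 5279*(-⅚/(37/9))/754 = 5279*((9/37)*(-⅚))/754 = (5279/754)*(-15/74) = -79185/55796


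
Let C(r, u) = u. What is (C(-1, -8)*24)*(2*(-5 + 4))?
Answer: 384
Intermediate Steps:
(C(-1, -8)*24)*(2*(-5 + 4)) = (-8*24)*(2*(-5 + 4)) = -384*(-1) = -192*(-2) = 384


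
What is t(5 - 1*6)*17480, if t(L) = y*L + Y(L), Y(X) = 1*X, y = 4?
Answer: -87400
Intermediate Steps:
Y(X) = X
t(L) = 5*L (t(L) = 4*L + L = 5*L)
t(5 - 1*6)*17480 = (5*(5 - 1*6))*17480 = (5*(5 - 6))*17480 = (5*(-1))*17480 = -5*17480 = -87400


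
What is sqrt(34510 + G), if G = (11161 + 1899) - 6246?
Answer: 2*sqrt(10331) ≈ 203.28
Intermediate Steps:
G = 6814 (G = 13060 - 6246 = 6814)
sqrt(34510 + G) = sqrt(34510 + 6814) = sqrt(41324) = 2*sqrt(10331)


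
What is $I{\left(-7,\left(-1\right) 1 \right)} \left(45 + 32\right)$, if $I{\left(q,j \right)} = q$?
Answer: $-539$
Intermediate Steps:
$I{\left(-7,\left(-1\right) 1 \right)} \left(45 + 32\right) = - 7 \left(45 + 32\right) = \left(-7\right) 77 = -539$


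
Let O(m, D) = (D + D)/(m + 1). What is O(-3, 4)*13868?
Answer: -55472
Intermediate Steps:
O(m, D) = 2*D/(1 + m) (O(m, D) = (2*D)/(1 + m) = 2*D/(1 + m))
O(-3, 4)*13868 = (2*4/(1 - 3))*13868 = (2*4/(-2))*13868 = (2*4*(-½))*13868 = -4*13868 = -55472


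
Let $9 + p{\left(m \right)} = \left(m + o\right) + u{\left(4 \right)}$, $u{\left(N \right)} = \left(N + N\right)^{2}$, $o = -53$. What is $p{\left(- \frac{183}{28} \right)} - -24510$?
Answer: $\frac{686153}{28} \approx 24505.0$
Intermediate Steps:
$u{\left(N \right)} = 4 N^{2}$ ($u{\left(N \right)} = \left(2 N\right)^{2} = 4 N^{2}$)
$p{\left(m \right)} = 2 + m$ ($p{\left(m \right)} = -9 + \left(\left(m - 53\right) + 4 \cdot 4^{2}\right) = -9 + \left(\left(-53 + m\right) + 4 \cdot 16\right) = -9 + \left(\left(-53 + m\right) + 64\right) = -9 + \left(11 + m\right) = 2 + m$)
$p{\left(- \frac{183}{28} \right)} - -24510 = \left(2 - \frac{183}{28}\right) - -24510 = \left(2 - \frac{183}{28}\right) + 24510 = - \frac{127}{28} + 24510 = \frac{686153}{28}$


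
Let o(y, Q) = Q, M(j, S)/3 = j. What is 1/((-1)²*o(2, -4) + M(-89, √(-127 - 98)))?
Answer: -1/271 ≈ -0.0036900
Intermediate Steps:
M(j, S) = 3*j
1/((-1)²*o(2, -4) + M(-89, √(-127 - 98))) = 1/((-1)²*(-4) + 3*(-89)) = 1/(1*(-4) - 267) = 1/(-4 - 267) = 1/(-271) = -1/271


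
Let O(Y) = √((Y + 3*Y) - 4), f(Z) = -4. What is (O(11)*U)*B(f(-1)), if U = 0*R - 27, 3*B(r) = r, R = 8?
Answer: 72*√10 ≈ 227.68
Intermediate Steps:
B(r) = r/3
O(Y) = √(-4 + 4*Y) (O(Y) = √(4*Y - 4) = √(-4 + 4*Y))
U = -27 (U = 0*8 - 27 = 0 - 27 = -27)
(O(11)*U)*B(f(-1)) = ((2*√(-1 + 11))*(-27))*((⅓)*(-4)) = ((2*√10)*(-27))*(-4/3) = -54*√10*(-4/3) = 72*√10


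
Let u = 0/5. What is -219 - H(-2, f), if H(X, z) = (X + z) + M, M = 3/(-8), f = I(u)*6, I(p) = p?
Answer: -1733/8 ≈ -216.63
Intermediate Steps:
u = 0 (u = 0*(⅕) = 0)
f = 0 (f = 0*6 = 0)
M = -3/8 (M = 3*(-⅛) = -3/8 ≈ -0.37500)
H(X, z) = -3/8 + X + z (H(X, z) = (X + z) - 3/8 = -3/8 + X + z)
-219 - H(-2, f) = -219 - (-3/8 - 2 + 0) = -219 - 1*(-19/8) = -219 + 19/8 = -1733/8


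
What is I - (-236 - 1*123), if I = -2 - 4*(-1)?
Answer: 361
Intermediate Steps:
I = 2 (I = -2 + 4 = 2)
I - (-236 - 1*123) = 2 - (-236 - 1*123) = 2 - (-236 - 123) = 2 - 1*(-359) = 2 + 359 = 361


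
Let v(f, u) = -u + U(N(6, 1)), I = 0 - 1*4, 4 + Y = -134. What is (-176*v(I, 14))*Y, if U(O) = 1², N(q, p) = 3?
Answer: -315744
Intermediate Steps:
Y = -138 (Y = -4 - 134 = -138)
U(O) = 1
I = -4 (I = 0 - 4 = -4)
v(f, u) = 1 - u (v(f, u) = -u + 1 = 1 - u)
(-176*v(I, 14))*Y = -176*(1 - 1*14)*(-138) = -176*(1 - 14)*(-138) = -176*(-13)*(-138) = 2288*(-138) = -315744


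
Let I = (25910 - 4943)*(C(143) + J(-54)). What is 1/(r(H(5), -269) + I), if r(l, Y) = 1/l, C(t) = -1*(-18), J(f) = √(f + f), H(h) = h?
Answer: 9435155/4747846735261 - 3145050*I*√3/4747846735261 ≈ 1.9872e-6 - 1.1473e-6*I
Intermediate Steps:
J(f) = √2*√f (J(f) = √(2*f) = √2*√f)
C(t) = 18
I = 377406 + 125802*I*√3 (I = (25910 - 4943)*(18 + √2*√(-54)) = 20967*(18 + √2*(3*I*√6)) = 20967*(18 + 6*I*√3) = 377406 + 125802*I*√3 ≈ 3.7741e+5 + 2.179e+5*I)
1/(r(H(5), -269) + I) = 1/(1/5 + (377406 + 125802*I*√3)) = 1/(⅕ + (377406 + 125802*I*√3)) = 1/(1887031/5 + 125802*I*√3)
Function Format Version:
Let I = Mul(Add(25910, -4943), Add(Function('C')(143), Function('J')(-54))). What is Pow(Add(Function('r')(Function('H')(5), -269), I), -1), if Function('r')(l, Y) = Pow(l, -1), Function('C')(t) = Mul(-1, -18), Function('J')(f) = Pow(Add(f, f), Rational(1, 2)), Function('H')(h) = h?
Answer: Add(Rational(9435155, 4747846735261), Mul(Rational(-3145050, 4747846735261), I, Pow(3, Rational(1, 2)))) ≈ Add(1.9872e-6, Mul(-1.1473e-6, I))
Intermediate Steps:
Function('J')(f) = Mul(Pow(2, Rational(1, 2)), Pow(f, Rational(1, 2))) (Function('J')(f) = Pow(Mul(2, f), Rational(1, 2)) = Mul(Pow(2, Rational(1, 2)), Pow(f, Rational(1, 2))))
Function('C')(t) = 18
I = Add(377406, Mul(125802, I, Pow(3, Rational(1, 2)))) (I = Mul(Add(25910, -4943), Add(18, Mul(Pow(2, Rational(1, 2)), Pow(-54, Rational(1, 2))))) = Mul(20967, Add(18, Mul(Pow(2, Rational(1, 2)), Mul(3, I, Pow(6, Rational(1, 2)))))) = Mul(20967, Add(18, Mul(6, I, Pow(3, Rational(1, 2))))) = Add(377406, Mul(125802, I, Pow(3, Rational(1, 2)))) ≈ Add(3.7741e+5, Mul(2.1790e+5, I)))
Pow(Add(Function('r')(Function('H')(5), -269), I), -1) = Pow(Add(Pow(5, -1), Add(377406, Mul(125802, I, Pow(3, Rational(1, 2))))), -1) = Pow(Add(Rational(1, 5), Add(377406, Mul(125802, I, Pow(3, Rational(1, 2))))), -1) = Pow(Add(Rational(1887031, 5), Mul(125802, I, Pow(3, Rational(1, 2)))), -1)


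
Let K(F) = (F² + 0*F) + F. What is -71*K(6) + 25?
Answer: -2957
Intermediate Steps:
K(F) = F + F² (K(F) = (F² + 0) + F = F² + F = F + F²)
-71*K(6) + 25 = -426*(1 + 6) + 25 = -426*7 + 25 = -71*42 + 25 = -2982 + 25 = -2957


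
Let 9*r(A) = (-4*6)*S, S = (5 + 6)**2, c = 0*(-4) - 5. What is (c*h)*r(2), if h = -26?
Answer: -125840/3 ≈ -41947.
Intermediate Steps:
c = -5 (c = 0 - 5 = -5)
S = 121 (S = 11**2 = 121)
r(A) = -968/3 (r(A) = (-4*6*121)/9 = (-24*121)/9 = (1/9)*(-2904) = -968/3)
(c*h)*r(2) = -5*(-26)*(-968/3) = 130*(-968/3) = -125840/3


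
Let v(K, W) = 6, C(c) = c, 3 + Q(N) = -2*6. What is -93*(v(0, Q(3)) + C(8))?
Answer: -1302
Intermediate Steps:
Q(N) = -15 (Q(N) = -3 - 2*6 = -3 - 12 = -15)
-93*(v(0, Q(3)) + C(8)) = -93*(6 + 8) = -93*14 = -1302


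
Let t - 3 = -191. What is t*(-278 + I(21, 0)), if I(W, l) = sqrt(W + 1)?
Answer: 52264 - 188*sqrt(22) ≈ 51382.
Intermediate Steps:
I(W, l) = sqrt(1 + W)
t = -188 (t = 3 - 191 = -188)
t*(-278 + I(21, 0)) = -188*(-278 + sqrt(1 + 21)) = -188*(-278 + sqrt(22)) = 52264 - 188*sqrt(22)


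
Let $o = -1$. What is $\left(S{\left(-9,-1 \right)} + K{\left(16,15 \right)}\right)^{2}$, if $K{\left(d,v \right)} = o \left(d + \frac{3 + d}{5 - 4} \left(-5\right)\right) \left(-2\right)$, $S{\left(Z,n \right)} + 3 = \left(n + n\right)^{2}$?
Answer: $24649$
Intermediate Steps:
$S{\left(Z,n \right)} = -3 + 4 n^{2}$ ($S{\left(Z,n \right)} = -3 + \left(n + n\right)^{2} = -3 + \left(2 n\right)^{2} = -3 + 4 n^{2}$)
$K{\left(d,v \right)} = -30 - 8 d$ ($K{\left(d,v \right)} = - (d + \frac{3 + d}{5 - 4} \left(-5\right)) \left(-2\right) = - (d + \frac{3 + d}{1} \left(-5\right)) \left(-2\right) = - (d + \left(3 + d\right) 1 \left(-5\right)) \left(-2\right) = - (d + \left(3 + d\right) \left(-5\right)) \left(-2\right) = - (d - \left(15 + 5 d\right)) \left(-2\right) = - (-15 - 4 d) \left(-2\right) = \left(15 + 4 d\right) \left(-2\right) = -30 - 8 d$)
$\left(S{\left(-9,-1 \right)} + K{\left(16,15 \right)}\right)^{2} = \left(\left(-3 + 4 \left(-1\right)^{2}\right) - 158\right)^{2} = \left(\left(-3 + 4 \cdot 1\right) - 158\right)^{2} = \left(\left(-3 + 4\right) - 158\right)^{2} = \left(1 - 158\right)^{2} = \left(-157\right)^{2} = 24649$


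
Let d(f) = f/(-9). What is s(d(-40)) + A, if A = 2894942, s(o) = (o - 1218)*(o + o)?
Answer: 233616542/81 ≈ 2.8842e+6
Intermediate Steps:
d(f) = -f/9 (d(f) = f*(-⅑) = -f/9)
s(o) = 2*o*(-1218 + o) (s(o) = (-1218 + o)*(2*o) = 2*o*(-1218 + o))
s(d(-40)) + A = 2*(-⅑*(-40))*(-1218 - ⅑*(-40)) + 2894942 = 2*(40/9)*(-1218 + 40/9) + 2894942 = 2*(40/9)*(-10922/9) + 2894942 = -873760/81 + 2894942 = 233616542/81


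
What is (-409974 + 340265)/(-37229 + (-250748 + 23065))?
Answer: 69709/264912 ≈ 0.26314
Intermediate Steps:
(-409974 + 340265)/(-37229 + (-250748 + 23065)) = -69709/(-37229 - 227683) = -69709/(-264912) = -69709*(-1/264912) = 69709/264912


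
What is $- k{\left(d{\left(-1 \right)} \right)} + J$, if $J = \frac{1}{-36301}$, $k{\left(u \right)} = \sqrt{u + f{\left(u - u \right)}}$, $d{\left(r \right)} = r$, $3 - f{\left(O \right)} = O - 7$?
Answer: $- \frac{108904}{36301} \approx -3.0$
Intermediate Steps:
$f{\left(O \right)} = 10 - O$ ($f{\left(O \right)} = 3 - \left(O - 7\right) = 3 - \left(-7 + O\right) = 10 - O$)
$k{\left(u \right)} = \sqrt{10 + u}$ ($k{\left(u \right)} = \sqrt{u + \left(10 - \left(u - u\right)\right)} = \sqrt{u + \left(10 - 0\right)} = \sqrt{u + \left(10 + 0\right)} = \sqrt{u + 10} = \sqrt{10 + u}$)
$J = - \frac{1}{36301} \approx -2.7547 \cdot 10^{-5}$
$- k{\left(d{\left(-1 \right)} \right)} + J = - \sqrt{10 - 1} - \frac{1}{36301} = - \sqrt{9} - \frac{1}{36301} = \left(-1\right) 3 - \frac{1}{36301} = -3 - \frac{1}{36301} = - \frac{108904}{36301}$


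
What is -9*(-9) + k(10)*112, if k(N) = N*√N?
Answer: 81 + 1120*√10 ≈ 3622.8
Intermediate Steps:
k(N) = N^(3/2)
-9*(-9) + k(10)*112 = -9*(-9) + 10^(3/2)*112 = 81 + (10*√10)*112 = 81 + 1120*√10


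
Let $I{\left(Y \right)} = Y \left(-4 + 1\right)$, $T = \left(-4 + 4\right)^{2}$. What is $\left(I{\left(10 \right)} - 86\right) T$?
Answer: $0$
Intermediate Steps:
$T = 0$ ($T = 0^{2} = 0$)
$I{\left(Y \right)} = - 3 Y$ ($I{\left(Y \right)} = Y \left(-3\right) = - 3 Y$)
$\left(I{\left(10 \right)} - 86\right) T = \left(\left(-3\right) 10 - 86\right) 0 = \left(-30 - 86\right) 0 = \left(-116\right) 0 = 0$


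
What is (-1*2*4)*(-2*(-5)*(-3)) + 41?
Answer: 281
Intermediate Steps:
(-1*2*4)*(-2*(-5)*(-3)) + 41 = (-2*4)*(10*(-3)) + 41 = -8*(-30) + 41 = 240 + 41 = 281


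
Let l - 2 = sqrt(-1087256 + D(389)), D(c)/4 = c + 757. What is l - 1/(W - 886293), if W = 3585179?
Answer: 5397771/2698886 + 4*I*sqrt(67667) ≈ 2.0 + 1040.5*I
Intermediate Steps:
D(c) = 3028 + 4*c (D(c) = 4*(c + 757) = 4*(757 + c) = 3028 + 4*c)
l = 2 + 4*I*sqrt(67667) (l = 2 + sqrt(-1087256 + (3028 + 4*389)) = 2 + sqrt(-1087256 + (3028 + 1556)) = 2 + sqrt(-1087256 + 4584) = 2 + sqrt(-1082672) = 2 + 4*I*sqrt(67667) ≈ 2.0 + 1040.5*I)
l - 1/(W - 886293) = (2 + 4*I*sqrt(67667)) - 1/(3585179 - 886293) = (2 + 4*I*sqrt(67667)) - 1/2698886 = 5397771/2698886 + 4*I*sqrt(67667)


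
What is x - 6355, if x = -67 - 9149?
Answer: -15571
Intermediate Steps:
x = -9216
x - 6355 = -9216 - 6355 = -15571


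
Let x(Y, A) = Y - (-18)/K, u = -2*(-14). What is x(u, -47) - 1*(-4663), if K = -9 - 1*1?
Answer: 23446/5 ≈ 4689.2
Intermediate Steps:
K = -10 (K = -9 - 1 = -10)
u = 28
x(Y, A) = -9/5 + Y (x(Y, A) = Y - (-18)/(-10) = Y - (-18)*(-1)/10 = Y - 1*9/5 = Y - 9/5 = -9/5 + Y)
x(u, -47) - 1*(-4663) = (-9/5 + 28) - 1*(-4663) = 131/5 + 4663 = 23446/5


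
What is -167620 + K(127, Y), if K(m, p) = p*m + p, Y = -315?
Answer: -207940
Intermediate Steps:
K(m, p) = p + m*p (K(m, p) = m*p + p = p + m*p)
-167620 + K(127, Y) = -167620 - 315*(1 + 127) = -167620 - 315*128 = -167620 - 40320 = -207940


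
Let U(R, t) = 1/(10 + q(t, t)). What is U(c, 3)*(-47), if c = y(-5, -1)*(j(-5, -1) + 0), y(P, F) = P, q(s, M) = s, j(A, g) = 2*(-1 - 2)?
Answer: -47/13 ≈ -3.6154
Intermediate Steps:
j(A, g) = -6 (j(A, g) = 2*(-3) = -6)
c = 30 (c = -5*(-6 + 0) = -5*(-6) = 30)
U(R, t) = 1/(10 + t)
U(c, 3)*(-47) = -47/(10 + 3) = -47/13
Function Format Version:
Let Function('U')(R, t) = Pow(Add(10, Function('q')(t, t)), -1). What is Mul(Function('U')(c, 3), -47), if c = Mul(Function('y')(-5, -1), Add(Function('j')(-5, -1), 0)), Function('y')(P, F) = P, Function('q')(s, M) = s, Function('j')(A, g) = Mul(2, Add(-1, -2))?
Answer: Rational(-47, 13) ≈ -3.6154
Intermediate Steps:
Function('j')(A, g) = -6 (Function('j')(A, g) = Mul(2, -3) = -6)
c = 30 (c = Mul(-5, Add(-6, 0)) = Mul(-5, -6) = 30)
Function('U')(R, t) = Pow(Add(10, t), -1)
Mul(Function('U')(c, 3), -47) = Mul(Pow(Add(10, 3), -1), -47) = Mul(Pow(13, -1), -47) = Mul(Rational(1, 13), -47) = Rational(-47, 13)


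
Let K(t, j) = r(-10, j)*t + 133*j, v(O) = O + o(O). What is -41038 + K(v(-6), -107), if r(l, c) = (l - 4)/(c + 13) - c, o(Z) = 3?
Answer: -2612751/47 ≈ -55590.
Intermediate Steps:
r(l, c) = -c + (-4 + l)/(13 + c) (r(l, c) = (-4 + l)/(13 + c) - c = -c + (-4 + l)/(13 + c))
v(O) = 3 + O (v(O) = O + 3 = 3 + O)
K(t, j) = 133*j + t*(-14 - j² - 13*j)/(13 + j) (K(t, j) = ((-4 - 10 - j² - 13*j)/(13 + j))*t + 133*j = ((-14 - j² - 13*j)/(13 + j))*t + 133*j = t*(-14 - j² - 13*j)/(13 + j) + 133*j = 133*j + t*(-14 - j² - 13*j)/(13 + j))
-41038 + K(v(-6), -107) = -41038 + (-(3 - 6)*(14 + (-107)² + 13*(-107)) + 133*(-107)*(13 - 107))/(13 - 107) = -41038 + (-1*(-3)*(14 + 11449 - 1391) + 133*(-107)*(-94))/(-94) = -41038 - (-1*(-3)*10072 + 1337714)/94 = -41038 - (30216 + 1337714)/94 = -41038 - 1/94*1367930 = -41038 - 683965/47 = -2612751/47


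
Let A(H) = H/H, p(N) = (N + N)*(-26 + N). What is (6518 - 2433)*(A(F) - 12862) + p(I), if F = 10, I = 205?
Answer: -52463795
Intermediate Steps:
p(N) = 2*N*(-26 + N) (p(N) = (2*N)*(-26 + N) = 2*N*(-26 + N))
A(H) = 1
(6518 - 2433)*(A(F) - 12862) + p(I) = (6518 - 2433)*(1 - 12862) + 2*205*(-26 + 205) = 4085*(-12861) + 2*205*179 = -52537185 + 73390 = -52463795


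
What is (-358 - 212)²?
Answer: 324900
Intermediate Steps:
(-358 - 212)² = (-570)² = 324900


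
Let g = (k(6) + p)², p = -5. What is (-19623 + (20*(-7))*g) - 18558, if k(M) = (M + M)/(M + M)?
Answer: -40421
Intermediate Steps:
k(M) = 1 (k(M) = (2*M)/((2*M)) = (2*M)*(1/(2*M)) = 1)
g = 16 (g = (1 - 5)² = (-4)² = 16)
(-19623 + (20*(-7))*g) - 18558 = (-19623 + (20*(-7))*16) - 18558 = (-19623 - 140*16) - 18558 = (-19623 - 2240) - 18558 = -21863 - 18558 = -40421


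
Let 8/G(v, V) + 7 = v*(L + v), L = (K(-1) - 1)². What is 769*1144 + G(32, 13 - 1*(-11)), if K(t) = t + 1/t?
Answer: 1148055488/1305 ≈ 8.7974e+5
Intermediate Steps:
L = 9 (L = ((-1 + 1/(-1)) - 1)² = ((-1 - 1) - 1)² = (-2 - 1)² = (-3)² = 9)
G(v, V) = 8/(-7 + v*(9 + v))
769*1144 + G(32, 13 - 1*(-11)) = 769*1144 + 8/(-7 + 32² + 9*32) = 879736 + 8/(-7 + 1024 + 288) = 879736 + 8/1305 = 1148055488/1305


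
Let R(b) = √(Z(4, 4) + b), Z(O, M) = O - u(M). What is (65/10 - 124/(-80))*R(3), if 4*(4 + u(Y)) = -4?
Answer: 161*√3/10 ≈ 27.886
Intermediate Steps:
u(Y) = -5 (u(Y) = -4 + (¼)*(-4) = -4 - 1 = -5)
Z(O, M) = 5 + O (Z(O, M) = O - 1*(-5) = O + 5 = 5 + O)
R(b) = √(9 + b) (R(b) = √((5 + 4) + b) = √(9 + b))
(65/10 - 124/(-80))*R(3) = (65/10 - 124/(-80))*√(9 + 3) = (65*(⅒) - 124*(-1/80))*√12 = (13/2 + 31/20)*(2*√3) = 161*(2*√3)/20 = 161*√3/10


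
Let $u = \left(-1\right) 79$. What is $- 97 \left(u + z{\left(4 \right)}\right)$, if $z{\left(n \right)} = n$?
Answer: $7275$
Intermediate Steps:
$u = -79$
$- 97 \left(u + z{\left(4 \right)}\right) = - 97 \left(-79 + 4\right) = \left(-97\right) \left(-75\right) = 7275$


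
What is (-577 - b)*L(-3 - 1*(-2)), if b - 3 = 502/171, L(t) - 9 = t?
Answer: -797456/171 ≈ -4663.5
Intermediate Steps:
L(t) = 9 + t
b = 1015/171 (b = 3 + 502/171 = 1015/171 ≈ 5.9357)
(-577 - b)*L(-3 - 1*(-2)) = (-577 - 1*1015/171)*(9 + (-3 - 1*(-2))) = (-577 - 1015/171)*(9 + (-3 + 2)) = -99682*(9 - 1)/171 = -99682/171*8 = -797456/171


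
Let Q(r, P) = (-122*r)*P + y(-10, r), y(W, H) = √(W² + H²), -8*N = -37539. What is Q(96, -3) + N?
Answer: 318627/8 + 2*√2329 ≈ 39925.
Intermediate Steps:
N = 37539/8 (N = -⅛*(-37539) = 37539/8 ≈ 4692.4)
y(W, H) = √(H² + W²)
Q(r, P) = √(100 + r²) - 122*P*r (Q(r, P) = (-122*r)*P + √(r² + (-10)²) = -122*P*r + √(r² + 100) = -122*P*r + √(100 + r²) = √(100 + r²) - 122*P*r)
Q(96, -3) + N = (√(100 + 96²) - 122*(-3)*96) + 37539/8 = (√(100 + 9216) + 35136) + 37539/8 = (√9316 + 35136) + 37539/8 = (2*√2329 + 35136) + 37539/8 = (35136 + 2*√2329) + 37539/8 = 318627/8 + 2*√2329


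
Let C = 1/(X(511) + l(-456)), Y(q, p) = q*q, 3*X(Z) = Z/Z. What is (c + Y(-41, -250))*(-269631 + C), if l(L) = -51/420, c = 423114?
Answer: -10193694743505/89 ≈ -1.1454e+11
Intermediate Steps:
X(Z) = ⅓ (X(Z) = (Z/Z)/3 = (⅓)*1 = ⅓)
Y(q, p) = q²
l(L) = -17/140 (l(L) = -51*1/420 = -17/140)
C = 420/89 (C = 1/(⅓ - 17/140) = 1/(89/420) = 420/89 ≈ 4.7191)
(c + Y(-41, -250))*(-269631 + C) = (423114 + (-41)²)*(-269631 + 420/89) = (423114 + 1681)*(-23996739/89) = 424795*(-23996739/89) = -10193694743505/89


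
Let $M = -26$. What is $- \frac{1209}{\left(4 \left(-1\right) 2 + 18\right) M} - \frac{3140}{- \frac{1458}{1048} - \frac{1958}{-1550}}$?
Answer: $\frac{25507914047}{1039580} \approx 24537.0$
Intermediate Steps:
$- \frac{1209}{\left(4 \left(-1\right) 2 + 18\right) M} - \frac{3140}{- \frac{1458}{1048} - \frac{1958}{-1550}} = - \frac{1209}{\left(4 \left(-1\right) 2 + 18\right) \left(-26\right)} - \frac{3140}{- \frac{1458}{1048} - \frac{1958}{-1550}} = - \frac{1209}{\left(\left(-4\right) 2 + 18\right) \left(-26\right)} - \frac{3140}{\left(-1458\right) \frac{1}{1048} - - \frac{979}{775}} = - \frac{1209}{\left(-8 + 18\right) \left(-26\right)} - \frac{3140}{- \frac{729}{524} + \frac{979}{775}} = - \frac{1209}{10 \left(-26\right)} - \frac{3140}{- \frac{51979}{406100}} = - \frac{1209}{-260} - - \frac{1275154000}{51979} = \left(-1209\right) \left(- \frac{1}{260}\right) + \frac{1275154000}{51979} = \frac{93}{20} + \frac{1275154000}{51979} = \frac{25507914047}{1039580}$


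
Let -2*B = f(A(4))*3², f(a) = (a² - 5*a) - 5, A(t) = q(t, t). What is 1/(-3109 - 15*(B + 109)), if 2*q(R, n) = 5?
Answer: -8/44027 ≈ -0.00018171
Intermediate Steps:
q(R, n) = 5/2 (q(R, n) = (½)*5 = 5/2)
A(t) = 5/2
f(a) = -5 + a² - 5*a
B = 405/8 (B = -(-5 + (5/2)² - 5*5/2)*3²/2 = -(-5 + 25/4 - 25/2)*9/2 = -(-45)*9/8 = -½*(-405/4) = 405/8 ≈ 50.625)
1/(-3109 - 15*(B + 109)) = 1/(-3109 - 15*(405/8 + 109)) = 1/(-3109 - 15*1277/8) = 1/(-3109 - 19155/8) = 1/(-44027/8) = -8/44027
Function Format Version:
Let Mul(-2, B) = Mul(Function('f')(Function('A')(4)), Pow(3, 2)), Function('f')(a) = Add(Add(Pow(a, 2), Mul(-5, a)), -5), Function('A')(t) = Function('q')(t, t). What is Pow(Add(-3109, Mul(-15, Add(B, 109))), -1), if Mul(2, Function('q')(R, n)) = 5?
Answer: Rational(-8, 44027) ≈ -0.00018171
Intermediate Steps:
Function('q')(R, n) = Rational(5, 2) (Function('q')(R, n) = Mul(Rational(1, 2), 5) = Rational(5, 2))
Function('A')(t) = Rational(5, 2)
Function('f')(a) = Add(-5, Pow(a, 2), Mul(-5, a))
B = Rational(405, 8) (B = Mul(Rational(-1, 2), Mul(Add(-5, Pow(Rational(5, 2), 2), Mul(-5, Rational(5, 2))), Pow(3, 2))) = Mul(Rational(-1, 2), Mul(Add(-5, Rational(25, 4), Rational(-25, 2)), 9)) = Mul(Rational(-1, 2), Mul(Rational(-45, 4), 9)) = Mul(Rational(-1, 2), Rational(-405, 4)) = Rational(405, 8) ≈ 50.625)
Pow(Add(-3109, Mul(-15, Add(B, 109))), -1) = Pow(Add(-3109, Mul(-15, Add(Rational(405, 8), 109))), -1) = Pow(Add(-3109, Mul(-15, Rational(1277, 8))), -1) = Pow(Add(-3109, Rational(-19155, 8)), -1) = Pow(Rational(-44027, 8), -1) = Rational(-8, 44027)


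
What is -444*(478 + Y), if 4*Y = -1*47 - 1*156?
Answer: -189699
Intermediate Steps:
Y = -203/4 (Y = (-1*47 - 1*156)/4 = (-47 - 156)/4 = (¼)*(-203) = -203/4 ≈ -50.750)
-444*(478 + Y) = -444*(478 - 203/4) = -444*1709/4 = -189699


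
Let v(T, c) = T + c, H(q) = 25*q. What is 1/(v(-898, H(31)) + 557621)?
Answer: 1/557498 ≈ 1.7937e-6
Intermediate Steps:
1/(v(-898, H(31)) + 557621) = 1/((-898 + 25*31) + 557621) = 1/((-898 + 775) + 557621) = 1/(-123 + 557621) = 1/557498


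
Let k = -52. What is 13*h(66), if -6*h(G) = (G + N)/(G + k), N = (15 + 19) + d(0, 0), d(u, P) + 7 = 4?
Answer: -1261/84 ≈ -15.012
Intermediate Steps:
d(u, P) = -3 (d(u, P) = -7 + 4 = -3)
N = 31 (N = (15 + 19) - 3 = 34 - 3 = 31)
h(G) = -(31 + G)/(6*(-52 + G)) (h(G) = -(G + 31)/(6*(G - 52)) = -(31 + G)/(6*(-52 + G)))
13*h(66) = 13*((-31 - 1*66)/(6*(-52 + 66))) = 13*((⅙)*(-31 - 66)/14) = 13*((⅙)*(1/14)*(-97)) = 13*(-97/84) = -1261/84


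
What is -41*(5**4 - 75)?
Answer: -22550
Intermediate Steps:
-41*(5**4 - 75) = -41*(625 - 75) = -41*550 = -22550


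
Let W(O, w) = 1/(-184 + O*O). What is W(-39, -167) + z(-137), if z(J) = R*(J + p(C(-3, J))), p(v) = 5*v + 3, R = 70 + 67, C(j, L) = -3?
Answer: -27292180/1337 ≈ -20413.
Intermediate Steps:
R = 137
p(v) = 3 + 5*v
W(O, w) = 1/(-184 + O²)
z(J) = -1644 + 137*J (z(J) = 137*(J + (3 + 5*(-3))) = 137*(J + (3 - 15)) = 137*(J - 12) = 137*(-12 + J) = -1644 + 137*J)
W(-39, -167) + z(-137) = 1/(-184 + (-39)²) + (-1644 + 137*(-137)) = 1/(-184 + 1521) + (-1644 - 18769) = 1/1337 - 20413 = -27292180/1337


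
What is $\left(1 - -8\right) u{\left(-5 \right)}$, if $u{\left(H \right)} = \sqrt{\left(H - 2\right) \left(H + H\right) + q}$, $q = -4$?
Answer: $9 \sqrt{66} \approx 73.116$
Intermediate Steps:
$u{\left(H \right)} = \sqrt{-4 + 2 H \left(-2 + H\right)}$ ($u{\left(H \right)} = \sqrt{\left(H - 2\right) \left(H + H\right) - 4} = \sqrt{\left(-2 + H\right) 2 H - 4} = \sqrt{2 H \left(-2 + H\right) - 4} = \sqrt{-4 + 2 H \left(-2 + H\right)}$)
$\left(1 - -8\right) u{\left(-5 \right)} = \left(1 - -8\right) \sqrt{-4 - -20 + 2 \left(-5\right)^{2}} = \left(1 + 8\right) \sqrt{-4 + 20 + 2 \cdot 25} = 9 \sqrt{-4 + 20 + 50} = 9 \sqrt{66}$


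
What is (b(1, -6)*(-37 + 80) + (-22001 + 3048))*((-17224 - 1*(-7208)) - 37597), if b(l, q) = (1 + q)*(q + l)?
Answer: 851225214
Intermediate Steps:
b(l, q) = (1 + q)*(l + q)
(b(1, -6)*(-37 + 80) + (-22001 + 3048))*((-17224 - 1*(-7208)) - 37597) = ((1 - 6 + (-6)² + 1*(-6))*(-37 + 80) + (-22001 + 3048))*((-17224 - 1*(-7208)) - 37597) = ((1 - 6 + 36 - 6)*43 - 18953)*((-17224 + 7208) - 37597) = (25*43 - 18953)*(-10016 - 37597) = (1075 - 18953)*(-47613) = -17878*(-47613) = 851225214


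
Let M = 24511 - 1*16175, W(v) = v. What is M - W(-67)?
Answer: 8403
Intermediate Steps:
M = 8336 (M = 24511 - 16175 = 8336)
M - W(-67) = 8336 - 1*(-67) = 8336 + 67 = 8403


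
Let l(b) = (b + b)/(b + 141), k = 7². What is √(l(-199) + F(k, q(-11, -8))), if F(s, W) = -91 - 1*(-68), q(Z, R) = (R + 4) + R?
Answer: 6*I*√377/29 ≈ 4.0172*I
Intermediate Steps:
q(Z, R) = 4 + 2*R (q(Z, R) = (4 + R) + R = 4 + 2*R)
k = 49
l(b) = 2*b/(141 + b) (l(b) = (2*b)/(141 + b) = 2*b/(141 + b))
F(s, W) = -23 (F(s, W) = -91 + 68 = -23)
√(l(-199) + F(k, q(-11, -8))) = √(2*(-199)/(141 - 199) - 23) = √(2*(-199)/(-58) - 23) = √(2*(-199)*(-1/58) - 23) = √(199/29 - 23) = √(-468/29) = 6*I*√377/29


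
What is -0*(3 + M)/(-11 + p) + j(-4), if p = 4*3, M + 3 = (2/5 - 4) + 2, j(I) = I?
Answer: -4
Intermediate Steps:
M = -23/5 (M = -3 + ((2/5 - 4) + 2) = -3 + ((2*(⅕) - 4) + 2) = -3 + ((⅖ - 4) + 2) = -3 + (-18/5 + 2) = -3 - 8/5 = -23/5 ≈ -4.6000)
p = 12
-0*(3 + M)/(-11 + p) + j(-4) = -0*(3 - 23/5)/(-11 + 12) - 4 = -0*(-8/5/1) - 4 = -0*(-8/5*1) - 4 = -0*(-8)/5 - 4 = -154*0 - 4 = 0 - 4 = -4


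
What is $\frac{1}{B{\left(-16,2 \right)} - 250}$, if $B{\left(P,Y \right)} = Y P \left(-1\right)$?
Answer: $- \frac{1}{218} \approx -0.0045872$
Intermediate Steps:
$B{\left(P,Y \right)} = - P Y$ ($B{\left(P,Y \right)} = P Y \left(-1\right) = - P Y$)
$\frac{1}{B{\left(-16,2 \right)} - 250} = \frac{1}{\left(-1\right) \left(-16\right) 2 - 250} = \frac{1}{32 - 250} = \frac{1}{-218} = - \frac{1}{218}$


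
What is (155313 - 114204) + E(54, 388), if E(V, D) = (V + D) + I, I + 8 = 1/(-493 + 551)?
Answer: 2409495/58 ≈ 41543.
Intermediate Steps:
I = -463/58 (I = -8 + 1/(-493 + 551) = -8 + 1/58 = -463/58 ≈ -7.9828)
E(V, D) = -463/58 + D + V (E(V, D) = (V + D) - 463/58 = (D + V) - 463/58 = -463/58 + D + V)
(155313 - 114204) + E(54, 388) = (155313 - 114204) + (-463/58 + 388 + 54) = 41109 + 25173/58 = 2409495/58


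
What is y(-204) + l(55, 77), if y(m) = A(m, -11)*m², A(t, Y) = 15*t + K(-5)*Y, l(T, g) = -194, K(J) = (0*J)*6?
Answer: -127345154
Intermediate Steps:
K(J) = 0 (K(J) = 0*6 = 0)
A(t, Y) = 15*t (A(t, Y) = 15*t + 0*Y = 15*t + 0 = 15*t)
y(m) = 15*m³ (y(m) = (15*m)*m² = 15*m³)
y(-204) + l(55, 77) = 15*(-204)³ - 194 = 15*(-8489664) - 194 = -127344960 - 194 = -127345154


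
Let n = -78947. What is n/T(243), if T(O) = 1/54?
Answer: -4263138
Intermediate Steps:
T(O) = 1/54
n/T(243) = -78947/1/54 = -78947*54 = -4263138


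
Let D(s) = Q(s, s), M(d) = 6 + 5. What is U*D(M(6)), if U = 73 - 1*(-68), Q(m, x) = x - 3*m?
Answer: -3102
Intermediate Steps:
M(d) = 11
D(s) = -2*s (D(s) = s - 3*s = -2*s)
U = 141 (U = 73 + 68 = 141)
U*D(M(6)) = 141*(-2*11) = 141*(-22) = -3102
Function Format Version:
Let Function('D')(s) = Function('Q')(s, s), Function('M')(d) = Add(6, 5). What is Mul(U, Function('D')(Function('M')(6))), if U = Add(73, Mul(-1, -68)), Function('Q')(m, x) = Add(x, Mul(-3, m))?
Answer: -3102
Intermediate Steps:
Function('M')(d) = 11
Function('D')(s) = Mul(-2, s) (Function('D')(s) = Add(s, Mul(-3, s)) = Mul(-2, s))
U = 141 (U = Add(73, 68) = 141)
Mul(U, Function('D')(Function('M')(6))) = Mul(141, Mul(-2, 11)) = Mul(141, -22) = -3102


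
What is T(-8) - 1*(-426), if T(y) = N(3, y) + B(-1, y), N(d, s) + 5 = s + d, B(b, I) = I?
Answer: 408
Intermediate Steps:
N(d, s) = -5 + d + s (N(d, s) = -5 + (s + d) = -5 + (d + s) = -5 + d + s)
T(y) = -2 + 2*y (T(y) = (-5 + 3 + y) + y = (-2 + y) + y = -2 + 2*y)
T(-8) - 1*(-426) = (-2 + 2*(-8)) - 1*(-426) = (-2 - 16) + 426 = -18 + 426 = 408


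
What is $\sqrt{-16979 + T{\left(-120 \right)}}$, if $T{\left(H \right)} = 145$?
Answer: $i \sqrt{16834} \approx 129.75 i$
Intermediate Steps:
$\sqrt{-16979 + T{\left(-120 \right)}} = \sqrt{-16979 + 145} = \sqrt{-16834} = i \sqrt{16834}$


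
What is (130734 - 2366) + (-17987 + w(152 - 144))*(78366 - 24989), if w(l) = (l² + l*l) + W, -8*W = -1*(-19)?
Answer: -7626065963/8 ≈ -9.5326e+8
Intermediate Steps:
W = -19/8 (W = -(-1)*(-19)/8 = -⅛*19 = -19/8 ≈ -2.3750)
w(l) = -19/8 + 2*l² (w(l) = (l² + l*l) - 19/8 = (l² + l²) - 19/8 = 2*l² - 19/8 = -19/8 + 2*l²)
(130734 - 2366) + (-17987 + w(152 - 144))*(78366 - 24989) = (130734 - 2366) + (-17987 + (-19/8 + 2*(152 - 144)²))*(78366 - 24989) = 128368 + (-17987 + (-19/8 + 2*8²))*53377 = 128368 + (-17987 + (-19/8 + 2*64))*53377 = 128368 + (-17987 + (-19/8 + 128))*53377 = 128368 + (-17987 + 1005/8)*53377 = 128368 - 142891/8*53377 = 128368 - 7627092907/8 = -7626065963/8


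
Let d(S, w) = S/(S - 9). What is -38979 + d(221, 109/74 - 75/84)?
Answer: -8263327/212 ≈ -38978.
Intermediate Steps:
d(S, w) = S/(-9 + S)
-38979 + d(221, 109/74 - 75/84) = -38979 + 221/(-9 + 221) = -38979 + 221/212 = -8263327/212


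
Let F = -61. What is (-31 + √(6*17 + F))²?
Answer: (31 - √41)² ≈ 605.01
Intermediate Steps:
(-31 + √(6*17 + F))² = (-31 + √(6*17 - 61))² = (-31 + √(102 - 61))² = (-31 + √41)²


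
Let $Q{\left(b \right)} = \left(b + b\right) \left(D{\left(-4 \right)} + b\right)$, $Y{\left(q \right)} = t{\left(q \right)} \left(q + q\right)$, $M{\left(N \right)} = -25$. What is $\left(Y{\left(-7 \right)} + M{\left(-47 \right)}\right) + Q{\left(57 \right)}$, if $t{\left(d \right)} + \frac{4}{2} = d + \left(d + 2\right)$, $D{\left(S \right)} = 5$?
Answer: $7239$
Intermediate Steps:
$t{\left(d \right)} = 2 d$ ($t{\left(d \right)} = -2 + \left(d + \left(d + 2\right)\right) = -2 + \left(d + \left(2 + d\right)\right) = -2 + \left(2 + 2 d\right) = 2 d$)
$Y{\left(q \right)} = 4 q^{2}$ ($Y{\left(q \right)} = 2 q \left(q + q\right) = 2 q 2 q = 4 q^{2}$)
$Q{\left(b \right)} = 2 b \left(5 + b\right)$ ($Q{\left(b \right)} = \left(b + b\right) \left(5 + b\right) = 2 b \left(5 + b\right)$)
$\left(Y{\left(-7 \right)} + M{\left(-47 \right)}\right) + Q{\left(57 \right)} = \left(4 \left(-7\right)^{2} - 25\right) + 2 \cdot 57 \left(5 + 57\right) = \left(4 \cdot 49 - 25\right) + 2 \cdot 57 \cdot 62 = \left(196 - 25\right) + 7068 = 171 + 7068 = 7239$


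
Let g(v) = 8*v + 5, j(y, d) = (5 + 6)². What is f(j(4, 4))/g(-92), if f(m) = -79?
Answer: 79/731 ≈ 0.10807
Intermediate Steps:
j(y, d) = 121 (j(y, d) = 11² = 121)
g(v) = 5 + 8*v
f(j(4, 4))/g(-92) = -79/(5 + 8*(-92)) = -79/(5 - 736) = -79/(-731) = -79*(-1/731) = 79/731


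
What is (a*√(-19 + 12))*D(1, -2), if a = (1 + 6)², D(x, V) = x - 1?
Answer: 0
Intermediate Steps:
D(x, V) = -1 + x
a = 49 (a = 7² = 49)
(a*√(-19 + 12))*D(1, -2) = (49*√(-19 + 12))*(-1 + 1) = (49*√(-7))*0 = (49*(I*√7))*0 = (49*I*√7)*0 = 0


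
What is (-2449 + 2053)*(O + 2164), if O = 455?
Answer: -1037124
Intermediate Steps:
(-2449 + 2053)*(O + 2164) = (-2449 + 2053)*(455 + 2164) = -396*2619 = -1037124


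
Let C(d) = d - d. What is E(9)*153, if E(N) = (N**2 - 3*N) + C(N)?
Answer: 8262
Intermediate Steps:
C(d) = 0
E(N) = N**2 - 3*N (E(N) = (N**2 - 3*N) + 0 = N**2 - 3*N)
E(9)*153 = (9*(-3 + 9))*153 = (9*6)*153 = 54*153 = 8262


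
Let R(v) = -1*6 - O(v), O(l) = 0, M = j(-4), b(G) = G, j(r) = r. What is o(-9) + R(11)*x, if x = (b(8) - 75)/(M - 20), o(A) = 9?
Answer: -31/4 ≈ -7.7500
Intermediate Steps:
M = -4
R(v) = -6 (R(v) = -1*6 - 1*0 = -6 + 0 = -6)
x = 67/24 (x = (8 - 75)/(-4 - 20) = -67/(-24) = -67*(-1/24) = 67/24 ≈ 2.7917)
o(-9) + R(11)*x = 9 - 6*67/24 = 9 - 67/4 = -31/4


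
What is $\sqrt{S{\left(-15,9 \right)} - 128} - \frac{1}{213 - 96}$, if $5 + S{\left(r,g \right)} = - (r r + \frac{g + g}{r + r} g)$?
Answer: $- \frac{1}{117} + \frac{i \sqrt{8815}}{5} \approx -0.008547 + 18.778 i$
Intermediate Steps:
$S{\left(r,g \right)} = -5 - r^{2} - \frac{g^{2}}{r}$ ($S{\left(r,g \right)} = -5 - \left(r r + \frac{g + g}{r + r} g\right) = -5 - \left(r^{2} + \frac{2 g}{2 r} g\right) = -5 - \left(r^{2} + 2 g \frac{1}{2 r} g\right) = -5 - \left(r^{2} + \frac{g}{r} g\right) = -5 - \left(r^{2} + \frac{g^{2}}{r}\right) = -5 - r^{2} - \frac{g^{2}}{r}$)
$\sqrt{S{\left(-15,9 \right)} - 128} - \frac{1}{213 - 96} = \sqrt{\left(-5 - \left(-15\right)^{2} - \frac{9^{2}}{-15}\right) - 128} - \frac{1}{213 - 96} = \sqrt{\left(-5 - 225 - 81 \left(- \frac{1}{15}\right)\right) - 128} - \frac{1}{117} = \sqrt{\left(-5 - 225 + \frac{27}{5}\right) - 128} - \frac{1}{117} = \sqrt{- \frac{1123}{5} - 128} - \frac{1}{117} = \sqrt{- \frac{1763}{5}} - \frac{1}{117} = \frac{i \sqrt{8815}}{5} - \frac{1}{117} = - \frac{1}{117} + \frac{i \sqrt{8815}}{5}$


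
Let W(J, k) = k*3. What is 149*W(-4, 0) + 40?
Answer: 40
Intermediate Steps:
W(J, k) = 3*k
149*W(-4, 0) + 40 = 149*(3*0) + 40 = 149*0 + 40 = 0 + 40 = 40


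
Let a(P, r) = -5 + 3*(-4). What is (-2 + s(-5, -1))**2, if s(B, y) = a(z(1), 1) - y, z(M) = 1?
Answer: 324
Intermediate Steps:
a(P, r) = -17 (a(P, r) = -5 - 12 = -17)
s(B, y) = -17 - y
(-2 + s(-5, -1))**2 = (-2 + (-17 - 1*(-1)))**2 = (-2 + (-17 + 1))**2 = (-2 - 16)**2 = (-18)**2 = 324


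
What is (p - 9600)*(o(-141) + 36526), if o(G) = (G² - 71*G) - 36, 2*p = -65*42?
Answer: -727878630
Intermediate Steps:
p = -1365 (p = (-65*42)/2 = (½)*(-2730) = -1365)
o(G) = -36 + G² - 71*G
(p - 9600)*(o(-141) + 36526) = (-1365 - 9600)*((-36 + (-141)² - 71*(-141)) + 36526) = -10965*((-36 + 19881 + 10011) + 36526) = -10965*(29856 + 36526) = -10965*66382 = -727878630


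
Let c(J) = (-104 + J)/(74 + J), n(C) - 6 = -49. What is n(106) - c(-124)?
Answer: -1189/25 ≈ -47.560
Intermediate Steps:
n(C) = -43 (n(C) = 6 - 49 = -43)
c(J) = (-104 + J)/(74 + J)
n(106) - c(-124) = -43 - (-104 - 124)/(74 - 124) = -43 - (-228)/(-50) = -43 - (-1)*(-228)/50 = -43 - 1*114/25 = -43 - 114/25 = -1189/25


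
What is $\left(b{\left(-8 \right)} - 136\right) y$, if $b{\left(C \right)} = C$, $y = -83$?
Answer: $11952$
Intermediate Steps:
$\left(b{\left(-8 \right)} - 136\right) y = \left(-8 - 136\right) \left(-83\right) = \left(-144\right) \left(-83\right) = 11952$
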